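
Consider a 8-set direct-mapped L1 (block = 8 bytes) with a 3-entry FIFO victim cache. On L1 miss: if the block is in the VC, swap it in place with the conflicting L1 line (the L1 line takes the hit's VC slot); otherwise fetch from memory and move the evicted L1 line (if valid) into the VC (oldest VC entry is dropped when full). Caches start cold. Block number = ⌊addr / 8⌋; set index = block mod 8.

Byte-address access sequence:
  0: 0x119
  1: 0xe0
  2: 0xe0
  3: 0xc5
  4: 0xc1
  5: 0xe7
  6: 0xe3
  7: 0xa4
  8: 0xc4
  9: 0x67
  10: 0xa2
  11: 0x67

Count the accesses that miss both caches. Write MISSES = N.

MISSES = 5

#0 0x119→b35/s3 MISS; vc=[]
#1 0xe0→b28/s4 MISS; vc=[]
#2 0xe0→b28/s4 L1-HIT; vc=[]
#3 0xc5→b24/s0 MISS; vc=[]
#4 0xc1→b24/s0 L1-HIT; vc=[]
#5 0xe7→b28/s4 L1-HIT; vc=[]
#6 0xe3→b28/s4 L1-HIT; vc=[]
#7 0xa4→b20/s4 MISS; vc=[28]
#8 0xc4→b24/s0 L1-HIT; vc=[28]
#9 0x67→b12/s4 MISS; vc=[28,20]
#10 0xa2→b20/s4 VC-HIT; vc=[28,12]
#11 0x67→b12/s4 VC-HIT; vc=[28,20]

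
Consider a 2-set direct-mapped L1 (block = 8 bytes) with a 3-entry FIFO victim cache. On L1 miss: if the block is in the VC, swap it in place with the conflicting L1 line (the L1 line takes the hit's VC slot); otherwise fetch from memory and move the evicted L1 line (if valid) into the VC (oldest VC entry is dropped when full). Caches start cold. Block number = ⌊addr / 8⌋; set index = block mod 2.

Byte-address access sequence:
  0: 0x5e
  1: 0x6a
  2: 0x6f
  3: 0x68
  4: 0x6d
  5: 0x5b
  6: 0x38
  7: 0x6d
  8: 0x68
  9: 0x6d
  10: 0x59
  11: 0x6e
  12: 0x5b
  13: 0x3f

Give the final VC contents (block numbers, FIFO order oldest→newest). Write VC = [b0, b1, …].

#0 0x5e→b11/s1 MISS; vc=[]
#1 0x6a→b13/s1 MISS; vc=[11]
#2 0x6f→b13/s1 L1-HIT; vc=[11]
#3 0x68→b13/s1 L1-HIT; vc=[11]
#4 0x6d→b13/s1 L1-HIT; vc=[11]
#5 0x5b→b11/s1 VC-HIT; vc=[13]
#6 0x38→b7/s1 MISS; vc=[13,11]
#7 0x6d→b13/s1 VC-HIT; vc=[7,11]
#8 0x68→b13/s1 L1-HIT; vc=[7,11]
#9 0x6d→b13/s1 L1-HIT; vc=[7,11]
#10 0x59→b11/s1 VC-HIT; vc=[7,13]
#11 0x6e→b13/s1 VC-HIT; vc=[7,11]
#12 0x5b→b11/s1 VC-HIT; vc=[7,13]
#13 0x3f→b7/s1 VC-HIT; vc=[11,13]

VC = [11, 13]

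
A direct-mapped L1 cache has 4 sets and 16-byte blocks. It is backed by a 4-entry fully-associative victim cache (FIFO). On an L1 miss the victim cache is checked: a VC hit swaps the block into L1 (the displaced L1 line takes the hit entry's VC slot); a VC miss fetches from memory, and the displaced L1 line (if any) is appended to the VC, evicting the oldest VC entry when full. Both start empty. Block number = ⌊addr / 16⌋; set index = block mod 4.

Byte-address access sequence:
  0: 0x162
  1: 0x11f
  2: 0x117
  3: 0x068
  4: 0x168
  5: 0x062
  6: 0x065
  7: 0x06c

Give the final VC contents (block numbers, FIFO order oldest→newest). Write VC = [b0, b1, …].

VC = [22]

#0 0x162→b22/s2 MISS; vc=[]
#1 0x11f→b17/s1 MISS; vc=[]
#2 0x117→b17/s1 L1-HIT; vc=[]
#3 0x68→b6/s2 MISS; vc=[22]
#4 0x168→b22/s2 VC-HIT; vc=[6]
#5 0x62→b6/s2 VC-HIT; vc=[22]
#6 0x65→b6/s2 L1-HIT; vc=[22]
#7 0x6c→b6/s2 L1-HIT; vc=[22]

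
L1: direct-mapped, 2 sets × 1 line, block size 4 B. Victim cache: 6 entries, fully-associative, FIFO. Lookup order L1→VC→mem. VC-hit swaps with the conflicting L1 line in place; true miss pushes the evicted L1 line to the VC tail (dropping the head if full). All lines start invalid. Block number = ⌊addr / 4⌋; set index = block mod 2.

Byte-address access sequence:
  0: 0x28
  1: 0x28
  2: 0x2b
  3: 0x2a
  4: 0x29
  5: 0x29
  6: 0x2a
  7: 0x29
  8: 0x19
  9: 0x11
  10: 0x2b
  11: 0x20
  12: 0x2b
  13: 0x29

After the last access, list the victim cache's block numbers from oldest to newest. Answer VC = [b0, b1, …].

VC = [4, 6, 8]

#0 0x28→b10/s0 MISS; vc=[]
#1 0x28→b10/s0 L1-HIT; vc=[]
#2 0x2b→b10/s0 L1-HIT; vc=[]
#3 0x2a→b10/s0 L1-HIT; vc=[]
#4 0x29→b10/s0 L1-HIT; vc=[]
#5 0x29→b10/s0 L1-HIT; vc=[]
#6 0x2a→b10/s0 L1-HIT; vc=[]
#7 0x29→b10/s0 L1-HIT; vc=[]
#8 0x19→b6/s0 MISS; vc=[10]
#9 0x11→b4/s0 MISS; vc=[10,6]
#10 0x2b→b10/s0 VC-HIT; vc=[4,6]
#11 0x20→b8/s0 MISS; vc=[4,6,10]
#12 0x2b→b10/s0 VC-HIT; vc=[4,6,8]
#13 0x29→b10/s0 L1-HIT; vc=[4,6,8]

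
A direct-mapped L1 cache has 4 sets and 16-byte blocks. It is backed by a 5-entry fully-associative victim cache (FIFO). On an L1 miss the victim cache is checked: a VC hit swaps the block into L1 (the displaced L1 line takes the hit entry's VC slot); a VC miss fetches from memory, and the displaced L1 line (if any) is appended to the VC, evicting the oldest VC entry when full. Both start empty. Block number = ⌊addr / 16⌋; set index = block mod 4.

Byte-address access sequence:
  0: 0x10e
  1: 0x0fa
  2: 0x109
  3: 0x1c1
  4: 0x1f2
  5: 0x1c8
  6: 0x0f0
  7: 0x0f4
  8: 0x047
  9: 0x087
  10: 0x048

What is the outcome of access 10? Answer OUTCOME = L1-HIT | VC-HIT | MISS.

OUTCOME = VC-HIT

#0 0x10e→b16/s0 MISS; vc=[]
#1 0xfa→b15/s3 MISS; vc=[]
#2 0x109→b16/s0 L1-HIT; vc=[]
#3 0x1c1→b28/s0 MISS; vc=[16]
#4 0x1f2→b31/s3 MISS; vc=[16,15]
#5 0x1c8→b28/s0 L1-HIT; vc=[16,15]
#6 0xf0→b15/s3 VC-HIT; vc=[16,31]
#7 0xf4→b15/s3 L1-HIT; vc=[16,31]
#8 0x47→b4/s0 MISS; vc=[16,31,28]
#9 0x87→b8/s0 MISS; vc=[16,31,28,4]
#10 0x48→b4/s0 VC-HIT; vc=[16,31,28,8]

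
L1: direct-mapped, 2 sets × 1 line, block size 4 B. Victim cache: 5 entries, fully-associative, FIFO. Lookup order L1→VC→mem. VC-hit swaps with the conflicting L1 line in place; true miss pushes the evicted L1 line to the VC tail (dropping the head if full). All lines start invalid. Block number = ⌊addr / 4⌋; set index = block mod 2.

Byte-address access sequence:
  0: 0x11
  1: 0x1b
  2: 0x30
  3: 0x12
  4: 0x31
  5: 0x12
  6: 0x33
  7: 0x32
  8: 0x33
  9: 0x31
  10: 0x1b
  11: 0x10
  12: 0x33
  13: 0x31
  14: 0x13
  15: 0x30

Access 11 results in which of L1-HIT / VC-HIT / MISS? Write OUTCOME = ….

OUTCOME = VC-HIT

#0 0x11→b4/s0 MISS; vc=[]
#1 0x1b→b6/s0 MISS; vc=[4]
#2 0x30→b12/s0 MISS; vc=[4,6]
#3 0x12→b4/s0 VC-HIT; vc=[12,6]
#4 0x31→b12/s0 VC-HIT; vc=[4,6]
#5 0x12→b4/s0 VC-HIT; vc=[12,6]
#6 0x33→b12/s0 VC-HIT; vc=[4,6]
#7 0x32→b12/s0 L1-HIT; vc=[4,6]
#8 0x33→b12/s0 L1-HIT; vc=[4,6]
#9 0x31→b12/s0 L1-HIT; vc=[4,6]
#10 0x1b→b6/s0 VC-HIT; vc=[4,12]
#11 0x10→b4/s0 VC-HIT; vc=[6,12]
#12 0x33→b12/s0 VC-HIT; vc=[6,4]
#13 0x31→b12/s0 L1-HIT; vc=[6,4]
#14 0x13→b4/s0 VC-HIT; vc=[6,12]
#15 0x30→b12/s0 VC-HIT; vc=[6,4]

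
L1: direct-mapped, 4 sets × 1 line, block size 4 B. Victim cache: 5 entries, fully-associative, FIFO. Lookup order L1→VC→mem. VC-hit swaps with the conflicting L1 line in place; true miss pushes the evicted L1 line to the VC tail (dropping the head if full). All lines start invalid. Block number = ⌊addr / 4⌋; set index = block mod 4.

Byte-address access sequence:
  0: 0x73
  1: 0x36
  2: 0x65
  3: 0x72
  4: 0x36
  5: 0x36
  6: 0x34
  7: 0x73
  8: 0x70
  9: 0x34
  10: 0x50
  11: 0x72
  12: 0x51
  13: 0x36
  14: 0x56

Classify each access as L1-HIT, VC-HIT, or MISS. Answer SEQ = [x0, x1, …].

SEQ = [MISS, MISS, MISS, L1-HIT, VC-HIT, L1-HIT, L1-HIT, L1-HIT, L1-HIT, L1-HIT, MISS, VC-HIT, VC-HIT, L1-HIT, MISS]

  [0] addr=0x73 blk=28 s=0: MISS | VC []
  [1] addr=0x36 blk=13 s=1: MISS | VC []
  [2] addr=0x65 blk=25 s=1: MISS | VC [13]
  [3] addr=0x72 blk=28 s=0: L1-HIT | VC [13]
  [4] addr=0x36 blk=13 s=1: VC-HIT | VC [25]
  [5] addr=0x36 blk=13 s=1: L1-HIT | VC [25]
  [6] addr=0x34 blk=13 s=1: L1-HIT | VC [25]
  [7] addr=0x73 blk=28 s=0: L1-HIT | VC [25]
  [8] addr=0x70 blk=28 s=0: L1-HIT | VC [25]
  [9] addr=0x34 blk=13 s=1: L1-HIT | VC [25]
  [10] addr=0x50 blk=20 s=0: MISS | VC [25, 28]
  [11] addr=0x72 blk=28 s=0: VC-HIT | VC [25, 20]
  [12] addr=0x51 blk=20 s=0: VC-HIT | VC [25, 28]
  [13] addr=0x36 blk=13 s=1: L1-HIT | VC [25, 28]
  [14] addr=0x56 blk=21 s=1: MISS | VC [25, 28, 13]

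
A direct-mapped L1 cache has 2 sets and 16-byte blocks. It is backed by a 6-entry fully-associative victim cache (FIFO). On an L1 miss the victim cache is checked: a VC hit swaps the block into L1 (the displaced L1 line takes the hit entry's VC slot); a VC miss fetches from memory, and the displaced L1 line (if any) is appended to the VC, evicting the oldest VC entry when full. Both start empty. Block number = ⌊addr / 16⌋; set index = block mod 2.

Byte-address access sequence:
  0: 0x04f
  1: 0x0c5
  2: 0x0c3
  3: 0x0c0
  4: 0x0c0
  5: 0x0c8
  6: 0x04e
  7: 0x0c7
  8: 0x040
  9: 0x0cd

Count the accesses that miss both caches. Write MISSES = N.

MISSES = 2

0: 0x4f (blk 4, set 0) → MISS  vc=[]
1: 0xc5 (blk 12, set 0) → MISS  vc=[4]
2: 0xc3 (blk 12, set 0) → L1-HIT  vc=[4]
3: 0xc0 (blk 12, set 0) → L1-HIT  vc=[4]
4: 0xc0 (blk 12, set 0) → L1-HIT  vc=[4]
5: 0xc8 (blk 12, set 0) → L1-HIT  vc=[4]
6: 0x4e (blk 4, set 0) → VC-HIT  vc=[12]
7: 0xc7 (blk 12, set 0) → VC-HIT  vc=[4]
8: 0x40 (blk 4, set 0) → VC-HIT  vc=[12]
9: 0xcd (blk 12, set 0) → VC-HIT  vc=[4]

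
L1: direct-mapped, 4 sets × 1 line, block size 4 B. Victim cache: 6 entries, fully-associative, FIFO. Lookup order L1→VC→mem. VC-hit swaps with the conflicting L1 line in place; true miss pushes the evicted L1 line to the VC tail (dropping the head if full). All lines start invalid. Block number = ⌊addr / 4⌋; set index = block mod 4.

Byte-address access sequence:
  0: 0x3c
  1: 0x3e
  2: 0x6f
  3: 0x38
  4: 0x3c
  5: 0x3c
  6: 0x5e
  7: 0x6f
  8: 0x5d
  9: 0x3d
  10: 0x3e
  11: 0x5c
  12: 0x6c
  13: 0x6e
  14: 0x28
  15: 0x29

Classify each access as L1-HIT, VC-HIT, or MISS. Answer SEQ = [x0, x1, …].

SEQ = [MISS, L1-HIT, MISS, MISS, VC-HIT, L1-HIT, MISS, VC-HIT, VC-HIT, VC-HIT, L1-HIT, VC-HIT, VC-HIT, L1-HIT, MISS, L1-HIT]

  [0] addr=0x3c blk=15 s=3: MISS | VC []
  [1] addr=0x3e blk=15 s=3: L1-HIT | VC []
  [2] addr=0x6f blk=27 s=3: MISS | VC [15]
  [3] addr=0x38 blk=14 s=2: MISS | VC [15]
  [4] addr=0x3c blk=15 s=3: VC-HIT | VC [27]
  [5] addr=0x3c blk=15 s=3: L1-HIT | VC [27]
  [6] addr=0x5e blk=23 s=3: MISS | VC [27, 15]
  [7] addr=0x6f blk=27 s=3: VC-HIT | VC [23, 15]
  [8] addr=0x5d blk=23 s=3: VC-HIT | VC [27, 15]
  [9] addr=0x3d blk=15 s=3: VC-HIT | VC [27, 23]
  [10] addr=0x3e blk=15 s=3: L1-HIT | VC [27, 23]
  [11] addr=0x5c blk=23 s=3: VC-HIT | VC [27, 15]
  [12] addr=0x6c blk=27 s=3: VC-HIT | VC [23, 15]
  [13] addr=0x6e blk=27 s=3: L1-HIT | VC [23, 15]
  [14] addr=0x28 blk=10 s=2: MISS | VC [23, 15, 14]
  [15] addr=0x29 blk=10 s=2: L1-HIT | VC [23, 15, 14]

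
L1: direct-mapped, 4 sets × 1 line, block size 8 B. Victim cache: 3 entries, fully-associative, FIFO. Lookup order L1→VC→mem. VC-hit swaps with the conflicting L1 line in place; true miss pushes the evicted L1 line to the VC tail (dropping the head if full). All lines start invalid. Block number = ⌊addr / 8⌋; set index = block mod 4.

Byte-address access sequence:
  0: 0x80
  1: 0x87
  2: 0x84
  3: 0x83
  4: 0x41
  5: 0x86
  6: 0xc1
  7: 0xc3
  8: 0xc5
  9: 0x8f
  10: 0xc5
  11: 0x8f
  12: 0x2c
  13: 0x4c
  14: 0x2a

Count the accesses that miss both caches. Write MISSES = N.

  [0] addr=0x80 blk=16 s=0: MISS | VC []
  [1] addr=0x87 blk=16 s=0: L1-HIT | VC []
  [2] addr=0x84 blk=16 s=0: L1-HIT | VC []
  [3] addr=0x83 blk=16 s=0: L1-HIT | VC []
  [4] addr=0x41 blk=8 s=0: MISS | VC [16]
  [5] addr=0x86 blk=16 s=0: VC-HIT | VC [8]
  [6] addr=0xc1 blk=24 s=0: MISS | VC [8, 16]
  [7] addr=0xc3 blk=24 s=0: L1-HIT | VC [8, 16]
  [8] addr=0xc5 blk=24 s=0: L1-HIT | VC [8, 16]
  [9] addr=0x8f blk=17 s=1: MISS | VC [8, 16]
  [10] addr=0xc5 blk=24 s=0: L1-HIT | VC [8, 16]
  [11] addr=0x8f blk=17 s=1: L1-HIT | VC [8, 16]
  [12] addr=0x2c blk=5 s=1: MISS | VC [8, 16, 17]
  [13] addr=0x4c blk=9 s=1: MISS | VC [16, 17, 5]
  [14] addr=0x2a blk=5 s=1: VC-HIT | VC [16, 17, 9]

MISSES = 6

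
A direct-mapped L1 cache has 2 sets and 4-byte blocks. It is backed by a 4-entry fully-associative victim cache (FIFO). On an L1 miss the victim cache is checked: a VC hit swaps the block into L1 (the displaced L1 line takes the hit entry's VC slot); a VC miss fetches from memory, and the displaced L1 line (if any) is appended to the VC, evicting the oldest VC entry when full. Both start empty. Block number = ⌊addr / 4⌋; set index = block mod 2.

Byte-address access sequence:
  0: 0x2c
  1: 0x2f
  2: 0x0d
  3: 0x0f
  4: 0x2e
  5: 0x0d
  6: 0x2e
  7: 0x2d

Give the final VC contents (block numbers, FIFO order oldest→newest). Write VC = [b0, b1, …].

VC = [3]

#0 0x2c→b11/s1 MISS; vc=[]
#1 0x2f→b11/s1 L1-HIT; vc=[]
#2 0xd→b3/s1 MISS; vc=[11]
#3 0xf→b3/s1 L1-HIT; vc=[11]
#4 0x2e→b11/s1 VC-HIT; vc=[3]
#5 0xd→b3/s1 VC-HIT; vc=[11]
#6 0x2e→b11/s1 VC-HIT; vc=[3]
#7 0x2d→b11/s1 L1-HIT; vc=[3]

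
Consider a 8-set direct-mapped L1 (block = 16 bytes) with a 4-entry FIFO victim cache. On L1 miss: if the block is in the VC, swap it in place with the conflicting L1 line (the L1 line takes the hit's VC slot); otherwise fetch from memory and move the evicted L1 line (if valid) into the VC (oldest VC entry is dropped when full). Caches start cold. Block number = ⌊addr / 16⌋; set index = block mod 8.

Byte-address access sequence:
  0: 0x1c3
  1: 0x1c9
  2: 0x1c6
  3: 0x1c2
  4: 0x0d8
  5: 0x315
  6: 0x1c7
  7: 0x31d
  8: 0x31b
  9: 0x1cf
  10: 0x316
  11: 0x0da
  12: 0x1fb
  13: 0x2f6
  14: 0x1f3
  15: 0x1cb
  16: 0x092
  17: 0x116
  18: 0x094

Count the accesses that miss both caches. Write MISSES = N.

MISSES = 7

0: 0x1c3 (blk 28, set 4) → MISS  vc=[]
1: 0x1c9 (blk 28, set 4) → L1-HIT  vc=[]
2: 0x1c6 (blk 28, set 4) → L1-HIT  vc=[]
3: 0x1c2 (blk 28, set 4) → L1-HIT  vc=[]
4: 0xd8 (blk 13, set 5) → MISS  vc=[]
5: 0x315 (blk 49, set 1) → MISS  vc=[]
6: 0x1c7 (blk 28, set 4) → L1-HIT  vc=[]
7: 0x31d (blk 49, set 1) → L1-HIT  vc=[]
8: 0x31b (blk 49, set 1) → L1-HIT  vc=[]
9: 0x1cf (blk 28, set 4) → L1-HIT  vc=[]
10: 0x316 (blk 49, set 1) → L1-HIT  vc=[]
11: 0xda (blk 13, set 5) → L1-HIT  vc=[]
12: 0x1fb (blk 31, set 7) → MISS  vc=[]
13: 0x2f6 (blk 47, set 7) → MISS  vc=[31]
14: 0x1f3 (blk 31, set 7) → VC-HIT  vc=[47]
15: 0x1cb (blk 28, set 4) → L1-HIT  vc=[47]
16: 0x92 (blk 9, set 1) → MISS  vc=[47, 49]
17: 0x116 (blk 17, set 1) → MISS  vc=[47, 49, 9]
18: 0x94 (blk 9, set 1) → VC-HIT  vc=[47, 49, 17]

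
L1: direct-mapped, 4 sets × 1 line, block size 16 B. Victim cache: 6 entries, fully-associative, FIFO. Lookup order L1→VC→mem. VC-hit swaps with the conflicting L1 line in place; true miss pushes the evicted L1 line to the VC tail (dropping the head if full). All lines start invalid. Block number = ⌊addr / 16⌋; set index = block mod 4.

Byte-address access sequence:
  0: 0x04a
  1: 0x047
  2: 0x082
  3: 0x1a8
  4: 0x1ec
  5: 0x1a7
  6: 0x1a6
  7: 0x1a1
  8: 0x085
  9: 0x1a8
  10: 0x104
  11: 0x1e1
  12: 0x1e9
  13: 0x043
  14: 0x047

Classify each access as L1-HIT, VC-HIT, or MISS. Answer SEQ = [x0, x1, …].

0: 0x4a (blk 4, set 0) → MISS  vc=[]
1: 0x47 (blk 4, set 0) → L1-HIT  vc=[]
2: 0x82 (blk 8, set 0) → MISS  vc=[4]
3: 0x1a8 (blk 26, set 2) → MISS  vc=[4]
4: 0x1ec (blk 30, set 2) → MISS  vc=[4, 26]
5: 0x1a7 (blk 26, set 2) → VC-HIT  vc=[4, 30]
6: 0x1a6 (blk 26, set 2) → L1-HIT  vc=[4, 30]
7: 0x1a1 (blk 26, set 2) → L1-HIT  vc=[4, 30]
8: 0x85 (blk 8, set 0) → L1-HIT  vc=[4, 30]
9: 0x1a8 (blk 26, set 2) → L1-HIT  vc=[4, 30]
10: 0x104 (blk 16, set 0) → MISS  vc=[4, 30, 8]
11: 0x1e1 (blk 30, set 2) → VC-HIT  vc=[4, 26, 8]
12: 0x1e9 (blk 30, set 2) → L1-HIT  vc=[4, 26, 8]
13: 0x43 (blk 4, set 0) → VC-HIT  vc=[16, 26, 8]
14: 0x47 (blk 4, set 0) → L1-HIT  vc=[16, 26, 8]

SEQ = [MISS, L1-HIT, MISS, MISS, MISS, VC-HIT, L1-HIT, L1-HIT, L1-HIT, L1-HIT, MISS, VC-HIT, L1-HIT, VC-HIT, L1-HIT]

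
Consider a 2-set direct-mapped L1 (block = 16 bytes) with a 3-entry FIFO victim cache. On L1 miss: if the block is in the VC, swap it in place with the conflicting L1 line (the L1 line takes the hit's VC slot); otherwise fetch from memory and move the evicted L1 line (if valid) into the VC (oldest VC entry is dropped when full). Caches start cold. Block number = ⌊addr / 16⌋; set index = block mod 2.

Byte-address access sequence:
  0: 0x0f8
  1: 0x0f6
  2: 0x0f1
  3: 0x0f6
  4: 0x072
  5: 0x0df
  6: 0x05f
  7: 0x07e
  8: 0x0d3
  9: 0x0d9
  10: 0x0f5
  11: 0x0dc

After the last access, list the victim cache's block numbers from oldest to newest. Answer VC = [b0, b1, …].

VC = [15, 5, 7]

#0 0xf8→b15/s1 MISS; vc=[]
#1 0xf6→b15/s1 L1-HIT; vc=[]
#2 0xf1→b15/s1 L1-HIT; vc=[]
#3 0xf6→b15/s1 L1-HIT; vc=[]
#4 0x72→b7/s1 MISS; vc=[15]
#5 0xdf→b13/s1 MISS; vc=[15,7]
#6 0x5f→b5/s1 MISS; vc=[15,7,13]
#7 0x7e→b7/s1 VC-HIT; vc=[15,5,13]
#8 0xd3→b13/s1 VC-HIT; vc=[15,5,7]
#9 0xd9→b13/s1 L1-HIT; vc=[15,5,7]
#10 0xf5→b15/s1 VC-HIT; vc=[13,5,7]
#11 0xdc→b13/s1 VC-HIT; vc=[15,5,7]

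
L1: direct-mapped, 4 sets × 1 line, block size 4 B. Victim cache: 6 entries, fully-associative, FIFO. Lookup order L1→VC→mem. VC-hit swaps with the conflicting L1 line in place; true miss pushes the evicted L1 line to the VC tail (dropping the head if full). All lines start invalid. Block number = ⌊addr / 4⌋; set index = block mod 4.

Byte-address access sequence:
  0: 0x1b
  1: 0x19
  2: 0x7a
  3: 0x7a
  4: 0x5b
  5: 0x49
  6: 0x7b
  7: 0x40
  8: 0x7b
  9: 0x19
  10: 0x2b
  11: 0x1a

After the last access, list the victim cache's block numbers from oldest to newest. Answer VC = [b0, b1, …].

VC = [30, 18, 22, 10]

#0 0x1b→b6/s2 MISS; vc=[]
#1 0x19→b6/s2 L1-HIT; vc=[]
#2 0x7a→b30/s2 MISS; vc=[6]
#3 0x7a→b30/s2 L1-HIT; vc=[6]
#4 0x5b→b22/s2 MISS; vc=[6,30]
#5 0x49→b18/s2 MISS; vc=[6,30,22]
#6 0x7b→b30/s2 VC-HIT; vc=[6,18,22]
#7 0x40→b16/s0 MISS; vc=[6,18,22]
#8 0x7b→b30/s2 L1-HIT; vc=[6,18,22]
#9 0x19→b6/s2 VC-HIT; vc=[30,18,22]
#10 0x2b→b10/s2 MISS; vc=[30,18,22,6]
#11 0x1a→b6/s2 VC-HIT; vc=[30,18,22,10]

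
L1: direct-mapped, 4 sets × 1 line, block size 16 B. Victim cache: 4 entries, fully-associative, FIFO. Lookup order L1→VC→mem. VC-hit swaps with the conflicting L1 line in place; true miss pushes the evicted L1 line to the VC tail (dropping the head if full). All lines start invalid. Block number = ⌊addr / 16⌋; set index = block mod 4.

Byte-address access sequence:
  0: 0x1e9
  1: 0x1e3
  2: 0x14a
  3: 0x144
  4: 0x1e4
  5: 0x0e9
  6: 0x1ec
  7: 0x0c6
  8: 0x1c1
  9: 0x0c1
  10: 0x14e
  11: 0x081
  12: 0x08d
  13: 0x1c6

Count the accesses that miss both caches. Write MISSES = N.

MISSES = 6

#0 0x1e9→b30/s2 MISS; vc=[]
#1 0x1e3→b30/s2 L1-HIT; vc=[]
#2 0x14a→b20/s0 MISS; vc=[]
#3 0x144→b20/s0 L1-HIT; vc=[]
#4 0x1e4→b30/s2 L1-HIT; vc=[]
#5 0xe9→b14/s2 MISS; vc=[30]
#6 0x1ec→b30/s2 VC-HIT; vc=[14]
#7 0xc6→b12/s0 MISS; vc=[14,20]
#8 0x1c1→b28/s0 MISS; vc=[14,20,12]
#9 0xc1→b12/s0 VC-HIT; vc=[14,20,28]
#10 0x14e→b20/s0 VC-HIT; vc=[14,12,28]
#11 0x81→b8/s0 MISS; vc=[14,12,28,20]
#12 0x8d→b8/s0 L1-HIT; vc=[14,12,28,20]
#13 0x1c6→b28/s0 VC-HIT; vc=[14,12,8,20]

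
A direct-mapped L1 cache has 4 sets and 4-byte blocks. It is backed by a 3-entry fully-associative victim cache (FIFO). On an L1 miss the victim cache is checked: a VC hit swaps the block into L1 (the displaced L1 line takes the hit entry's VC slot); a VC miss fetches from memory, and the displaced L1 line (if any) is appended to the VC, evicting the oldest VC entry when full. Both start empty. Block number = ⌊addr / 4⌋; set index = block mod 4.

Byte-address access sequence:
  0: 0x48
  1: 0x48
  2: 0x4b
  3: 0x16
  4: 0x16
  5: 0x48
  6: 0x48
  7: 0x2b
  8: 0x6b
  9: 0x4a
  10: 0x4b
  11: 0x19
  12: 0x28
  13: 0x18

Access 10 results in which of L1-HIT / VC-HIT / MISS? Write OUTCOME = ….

OUTCOME = L1-HIT

0: 0x48 (blk 18, set 2) → MISS  vc=[]
1: 0x48 (blk 18, set 2) → L1-HIT  vc=[]
2: 0x4b (blk 18, set 2) → L1-HIT  vc=[]
3: 0x16 (blk 5, set 1) → MISS  vc=[]
4: 0x16 (blk 5, set 1) → L1-HIT  vc=[]
5: 0x48 (blk 18, set 2) → L1-HIT  vc=[]
6: 0x48 (blk 18, set 2) → L1-HIT  vc=[]
7: 0x2b (blk 10, set 2) → MISS  vc=[18]
8: 0x6b (blk 26, set 2) → MISS  vc=[18, 10]
9: 0x4a (blk 18, set 2) → VC-HIT  vc=[26, 10]
10: 0x4b (blk 18, set 2) → L1-HIT  vc=[26, 10]
11: 0x19 (blk 6, set 2) → MISS  vc=[26, 10, 18]
12: 0x28 (blk 10, set 2) → VC-HIT  vc=[26, 6, 18]
13: 0x18 (blk 6, set 2) → VC-HIT  vc=[26, 10, 18]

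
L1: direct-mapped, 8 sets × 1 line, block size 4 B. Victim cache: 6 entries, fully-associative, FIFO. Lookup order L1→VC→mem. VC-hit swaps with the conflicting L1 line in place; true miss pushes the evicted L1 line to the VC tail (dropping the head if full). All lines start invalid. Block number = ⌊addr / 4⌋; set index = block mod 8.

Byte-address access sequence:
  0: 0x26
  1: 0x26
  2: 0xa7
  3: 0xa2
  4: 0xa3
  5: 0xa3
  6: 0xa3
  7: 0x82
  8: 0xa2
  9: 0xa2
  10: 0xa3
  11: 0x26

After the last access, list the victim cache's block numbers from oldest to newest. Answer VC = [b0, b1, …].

0: 0x26 (blk 9, set 1) → MISS  vc=[]
1: 0x26 (blk 9, set 1) → L1-HIT  vc=[]
2: 0xa7 (blk 41, set 1) → MISS  vc=[9]
3: 0xa2 (blk 40, set 0) → MISS  vc=[9]
4: 0xa3 (blk 40, set 0) → L1-HIT  vc=[9]
5: 0xa3 (blk 40, set 0) → L1-HIT  vc=[9]
6: 0xa3 (blk 40, set 0) → L1-HIT  vc=[9]
7: 0x82 (blk 32, set 0) → MISS  vc=[9, 40]
8: 0xa2 (blk 40, set 0) → VC-HIT  vc=[9, 32]
9: 0xa2 (blk 40, set 0) → L1-HIT  vc=[9, 32]
10: 0xa3 (blk 40, set 0) → L1-HIT  vc=[9, 32]
11: 0x26 (blk 9, set 1) → VC-HIT  vc=[41, 32]

VC = [41, 32]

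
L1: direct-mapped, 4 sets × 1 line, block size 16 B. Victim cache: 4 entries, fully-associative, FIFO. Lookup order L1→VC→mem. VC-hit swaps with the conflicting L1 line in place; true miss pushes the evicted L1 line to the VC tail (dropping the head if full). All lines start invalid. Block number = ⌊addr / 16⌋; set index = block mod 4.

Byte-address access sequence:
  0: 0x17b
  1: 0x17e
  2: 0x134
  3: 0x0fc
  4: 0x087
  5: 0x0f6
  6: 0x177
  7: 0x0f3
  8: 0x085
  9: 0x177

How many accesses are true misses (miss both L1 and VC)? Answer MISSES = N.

MISSES = 4

0: 0x17b (blk 23, set 3) → MISS  vc=[]
1: 0x17e (blk 23, set 3) → L1-HIT  vc=[]
2: 0x134 (blk 19, set 3) → MISS  vc=[23]
3: 0xfc (blk 15, set 3) → MISS  vc=[23, 19]
4: 0x87 (blk 8, set 0) → MISS  vc=[23, 19]
5: 0xf6 (blk 15, set 3) → L1-HIT  vc=[23, 19]
6: 0x177 (blk 23, set 3) → VC-HIT  vc=[15, 19]
7: 0xf3 (blk 15, set 3) → VC-HIT  vc=[23, 19]
8: 0x85 (blk 8, set 0) → L1-HIT  vc=[23, 19]
9: 0x177 (blk 23, set 3) → VC-HIT  vc=[15, 19]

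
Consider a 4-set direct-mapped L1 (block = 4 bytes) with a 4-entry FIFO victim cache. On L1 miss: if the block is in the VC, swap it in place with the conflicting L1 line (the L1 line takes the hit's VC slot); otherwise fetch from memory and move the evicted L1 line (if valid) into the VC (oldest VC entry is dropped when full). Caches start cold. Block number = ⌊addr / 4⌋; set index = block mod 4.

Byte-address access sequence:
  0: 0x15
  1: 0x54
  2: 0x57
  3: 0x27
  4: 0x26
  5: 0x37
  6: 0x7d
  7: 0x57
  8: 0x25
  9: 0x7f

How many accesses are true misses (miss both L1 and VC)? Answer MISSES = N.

MISSES = 5

  [0] addr=0x15 blk=5 s=1: MISS | VC []
  [1] addr=0x54 blk=21 s=1: MISS | VC [5]
  [2] addr=0x57 blk=21 s=1: L1-HIT | VC [5]
  [3] addr=0x27 blk=9 s=1: MISS | VC [5, 21]
  [4] addr=0x26 blk=9 s=1: L1-HIT | VC [5, 21]
  [5] addr=0x37 blk=13 s=1: MISS | VC [5, 21, 9]
  [6] addr=0x7d blk=31 s=3: MISS | VC [5, 21, 9]
  [7] addr=0x57 blk=21 s=1: VC-HIT | VC [5, 13, 9]
  [8] addr=0x25 blk=9 s=1: VC-HIT | VC [5, 13, 21]
  [9] addr=0x7f blk=31 s=3: L1-HIT | VC [5, 13, 21]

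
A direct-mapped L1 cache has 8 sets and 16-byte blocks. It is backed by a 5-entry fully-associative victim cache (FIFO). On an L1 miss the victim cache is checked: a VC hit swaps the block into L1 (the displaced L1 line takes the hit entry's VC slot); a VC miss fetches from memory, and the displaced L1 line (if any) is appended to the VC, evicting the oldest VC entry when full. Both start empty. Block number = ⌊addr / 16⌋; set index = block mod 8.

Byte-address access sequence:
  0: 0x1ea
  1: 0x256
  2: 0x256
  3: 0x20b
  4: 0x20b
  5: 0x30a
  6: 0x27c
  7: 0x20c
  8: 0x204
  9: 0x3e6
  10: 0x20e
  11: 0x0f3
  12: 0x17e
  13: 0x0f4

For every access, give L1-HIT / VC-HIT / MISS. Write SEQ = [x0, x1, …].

#0 0x1ea→b30/s6 MISS; vc=[]
#1 0x256→b37/s5 MISS; vc=[]
#2 0x256→b37/s5 L1-HIT; vc=[]
#3 0x20b→b32/s0 MISS; vc=[]
#4 0x20b→b32/s0 L1-HIT; vc=[]
#5 0x30a→b48/s0 MISS; vc=[32]
#6 0x27c→b39/s7 MISS; vc=[32]
#7 0x20c→b32/s0 VC-HIT; vc=[48]
#8 0x204→b32/s0 L1-HIT; vc=[48]
#9 0x3e6→b62/s6 MISS; vc=[48,30]
#10 0x20e→b32/s0 L1-HIT; vc=[48,30]
#11 0xf3→b15/s7 MISS; vc=[48,30,39]
#12 0x17e→b23/s7 MISS; vc=[48,30,39,15]
#13 0xf4→b15/s7 VC-HIT; vc=[48,30,39,23]

SEQ = [MISS, MISS, L1-HIT, MISS, L1-HIT, MISS, MISS, VC-HIT, L1-HIT, MISS, L1-HIT, MISS, MISS, VC-HIT]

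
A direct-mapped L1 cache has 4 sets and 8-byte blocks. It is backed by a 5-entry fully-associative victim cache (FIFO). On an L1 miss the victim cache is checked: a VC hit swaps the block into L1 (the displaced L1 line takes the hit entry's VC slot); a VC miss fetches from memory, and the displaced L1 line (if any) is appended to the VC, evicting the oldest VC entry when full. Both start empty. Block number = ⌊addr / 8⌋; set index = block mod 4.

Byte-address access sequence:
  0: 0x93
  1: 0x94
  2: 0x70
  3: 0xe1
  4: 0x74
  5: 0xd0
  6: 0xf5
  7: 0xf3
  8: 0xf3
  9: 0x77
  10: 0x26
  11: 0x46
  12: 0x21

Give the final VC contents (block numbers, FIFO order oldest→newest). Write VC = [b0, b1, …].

VC = [18, 30, 26, 28, 8]

#0 0x93→b18/s2 MISS; vc=[]
#1 0x94→b18/s2 L1-HIT; vc=[]
#2 0x70→b14/s2 MISS; vc=[18]
#3 0xe1→b28/s0 MISS; vc=[18]
#4 0x74→b14/s2 L1-HIT; vc=[18]
#5 0xd0→b26/s2 MISS; vc=[18,14]
#6 0xf5→b30/s2 MISS; vc=[18,14,26]
#7 0xf3→b30/s2 L1-HIT; vc=[18,14,26]
#8 0xf3→b30/s2 L1-HIT; vc=[18,14,26]
#9 0x77→b14/s2 VC-HIT; vc=[18,30,26]
#10 0x26→b4/s0 MISS; vc=[18,30,26,28]
#11 0x46→b8/s0 MISS; vc=[18,30,26,28,4]
#12 0x21→b4/s0 VC-HIT; vc=[18,30,26,28,8]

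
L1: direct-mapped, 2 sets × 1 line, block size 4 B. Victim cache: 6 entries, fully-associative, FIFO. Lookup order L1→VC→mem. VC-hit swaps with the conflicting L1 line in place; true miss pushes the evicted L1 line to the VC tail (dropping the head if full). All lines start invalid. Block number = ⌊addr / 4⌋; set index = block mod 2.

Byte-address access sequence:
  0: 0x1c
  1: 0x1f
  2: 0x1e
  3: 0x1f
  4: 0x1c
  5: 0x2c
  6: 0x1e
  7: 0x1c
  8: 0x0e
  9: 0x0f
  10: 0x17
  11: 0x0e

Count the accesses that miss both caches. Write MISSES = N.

MISSES = 4

  [0] addr=0x1c blk=7 s=1: MISS | VC []
  [1] addr=0x1f blk=7 s=1: L1-HIT | VC []
  [2] addr=0x1e blk=7 s=1: L1-HIT | VC []
  [3] addr=0x1f blk=7 s=1: L1-HIT | VC []
  [4] addr=0x1c blk=7 s=1: L1-HIT | VC []
  [5] addr=0x2c blk=11 s=1: MISS | VC [7]
  [6] addr=0x1e blk=7 s=1: VC-HIT | VC [11]
  [7] addr=0x1c blk=7 s=1: L1-HIT | VC [11]
  [8] addr=0xe blk=3 s=1: MISS | VC [11, 7]
  [9] addr=0xf blk=3 s=1: L1-HIT | VC [11, 7]
  [10] addr=0x17 blk=5 s=1: MISS | VC [11, 7, 3]
  [11] addr=0xe blk=3 s=1: VC-HIT | VC [11, 7, 5]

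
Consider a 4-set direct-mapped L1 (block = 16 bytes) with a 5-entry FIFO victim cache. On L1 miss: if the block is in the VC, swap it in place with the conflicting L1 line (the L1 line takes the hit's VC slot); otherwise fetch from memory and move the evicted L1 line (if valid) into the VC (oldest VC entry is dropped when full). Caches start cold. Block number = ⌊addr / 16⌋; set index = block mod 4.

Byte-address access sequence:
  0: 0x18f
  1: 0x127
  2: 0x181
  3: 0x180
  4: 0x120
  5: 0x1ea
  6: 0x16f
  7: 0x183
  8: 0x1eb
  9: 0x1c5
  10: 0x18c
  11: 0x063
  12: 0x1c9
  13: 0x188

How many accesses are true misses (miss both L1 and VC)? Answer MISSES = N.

0: 0x18f (blk 24, set 0) → MISS  vc=[]
1: 0x127 (blk 18, set 2) → MISS  vc=[]
2: 0x181 (blk 24, set 0) → L1-HIT  vc=[]
3: 0x180 (blk 24, set 0) → L1-HIT  vc=[]
4: 0x120 (blk 18, set 2) → L1-HIT  vc=[]
5: 0x1ea (blk 30, set 2) → MISS  vc=[18]
6: 0x16f (blk 22, set 2) → MISS  vc=[18, 30]
7: 0x183 (blk 24, set 0) → L1-HIT  vc=[18, 30]
8: 0x1eb (blk 30, set 2) → VC-HIT  vc=[18, 22]
9: 0x1c5 (blk 28, set 0) → MISS  vc=[18, 22, 24]
10: 0x18c (blk 24, set 0) → VC-HIT  vc=[18, 22, 28]
11: 0x63 (blk 6, set 2) → MISS  vc=[18, 22, 28, 30]
12: 0x1c9 (blk 28, set 0) → VC-HIT  vc=[18, 22, 24, 30]
13: 0x188 (blk 24, set 0) → VC-HIT  vc=[18, 22, 28, 30]

MISSES = 6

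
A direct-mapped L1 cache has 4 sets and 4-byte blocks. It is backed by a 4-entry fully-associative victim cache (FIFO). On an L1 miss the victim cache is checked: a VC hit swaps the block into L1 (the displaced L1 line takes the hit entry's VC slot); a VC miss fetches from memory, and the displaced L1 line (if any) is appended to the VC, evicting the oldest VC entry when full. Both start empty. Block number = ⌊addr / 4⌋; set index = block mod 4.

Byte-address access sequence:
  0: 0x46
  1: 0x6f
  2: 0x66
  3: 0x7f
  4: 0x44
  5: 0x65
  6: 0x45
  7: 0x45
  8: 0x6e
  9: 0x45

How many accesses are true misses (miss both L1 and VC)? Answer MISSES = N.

MISSES = 4

0: 0x46 (blk 17, set 1) → MISS  vc=[]
1: 0x6f (blk 27, set 3) → MISS  vc=[]
2: 0x66 (blk 25, set 1) → MISS  vc=[17]
3: 0x7f (blk 31, set 3) → MISS  vc=[17, 27]
4: 0x44 (blk 17, set 1) → VC-HIT  vc=[25, 27]
5: 0x65 (blk 25, set 1) → VC-HIT  vc=[17, 27]
6: 0x45 (blk 17, set 1) → VC-HIT  vc=[25, 27]
7: 0x45 (blk 17, set 1) → L1-HIT  vc=[25, 27]
8: 0x6e (blk 27, set 3) → VC-HIT  vc=[25, 31]
9: 0x45 (blk 17, set 1) → L1-HIT  vc=[25, 31]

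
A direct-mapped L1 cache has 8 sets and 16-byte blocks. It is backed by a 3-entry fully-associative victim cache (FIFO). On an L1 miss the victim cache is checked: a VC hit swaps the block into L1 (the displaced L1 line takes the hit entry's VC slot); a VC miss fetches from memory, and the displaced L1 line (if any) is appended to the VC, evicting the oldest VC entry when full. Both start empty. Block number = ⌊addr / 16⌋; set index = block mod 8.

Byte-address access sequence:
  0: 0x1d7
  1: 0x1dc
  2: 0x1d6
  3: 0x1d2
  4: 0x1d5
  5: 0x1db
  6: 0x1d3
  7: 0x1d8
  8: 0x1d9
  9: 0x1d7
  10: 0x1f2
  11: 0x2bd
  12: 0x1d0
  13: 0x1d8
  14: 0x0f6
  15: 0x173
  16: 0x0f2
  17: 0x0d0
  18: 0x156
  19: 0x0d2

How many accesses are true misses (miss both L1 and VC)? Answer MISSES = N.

MISSES = 7

0: 0x1d7 (blk 29, set 5) → MISS  vc=[]
1: 0x1dc (blk 29, set 5) → L1-HIT  vc=[]
2: 0x1d6 (blk 29, set 5) → L1-HIT  vc=[]
3: 0x1d2 (blk 29, set 5) → L1-HIT  vc=[]
4: 0x1d5 (blk 29, set 5) → L1-HIT  vc=[]
5: 0x1db (blk 29, set 5) → L1-HIT  vc=[]
6: 0x1d3 (blk 29, set 5) → L1-HIT  vc=[]
7: 0x1d8 (blk 29, set 5) → L1-HIT  vc=[]
8: 0x1d9 (blk 29, set 5) → L1-HIT  vc=[]
9: 0x1d7 (blk 29, set 5) → L1-HIT  vc=[]
10: 0x1f2 (blk 31, set 7) → MISS  vc=[]
11: 0x2bd (blk 43, set 3) → MISS  vc=[]
12: 0x1d0 (blk 29, set 5) → L1-HIT  vc=[]
13: 0x1d8 (blk 29, set 5) → L1-HIT  vc=[]
14: 0xf6 (blk 15, set 7) → MISS  vc=[31]
15: 0x173 (blk 23, set 7) → MISS  vc=[31, 15]
16: 0xf2 (blk 15, set 7) → VC-HIT  vc=[31, 23]
17: 0xd0 (blk 13, set 5) → MISS  vc=[31, 23, 29]
18: 0x156 (blk 21, set 5) → MISS  vc=[23, 29, 13]
19: 0xd2 (blk 13, set 5) → VC-HIT  vc=[23, 29, 21]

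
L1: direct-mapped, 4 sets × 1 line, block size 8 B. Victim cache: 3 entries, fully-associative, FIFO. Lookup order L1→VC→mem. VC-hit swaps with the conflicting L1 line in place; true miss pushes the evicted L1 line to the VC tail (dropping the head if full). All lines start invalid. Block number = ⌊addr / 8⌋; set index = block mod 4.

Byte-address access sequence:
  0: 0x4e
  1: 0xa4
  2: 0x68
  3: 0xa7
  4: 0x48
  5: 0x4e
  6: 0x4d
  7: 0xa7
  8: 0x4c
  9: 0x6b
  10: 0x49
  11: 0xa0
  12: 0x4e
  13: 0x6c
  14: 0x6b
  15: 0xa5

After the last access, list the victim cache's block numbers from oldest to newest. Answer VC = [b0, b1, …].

VC = [9]

0: 0x4e (blk 9, set 1) → MISS  vc=[]
1: 0xa4 (blk 20, set 0) → MISS  vc=[]
2: 0x68 (blk 13, set 1) → MISS  vc=[9]
3: 0xa7 (blk 20, set 0) → L1-HIT  vc=[9]
4: 0x48 (blk 9, set 1) → VC-HIT  vc=[13]
5: 0x4e (blk 9, set 1) → L1-HIT  vc=[13]
6: 0x4d (blk 9, set 1) → L1-HIT  vc=[13]
7: 0xa7 (blk 20, set 0) → L1-HIT  vc=[13]
8: 0x4c (blk 9, set 1) → L1-HIT  vc=[13]
9: 0x6b (blk 13, set 1) → VC-HIT  vc=[9]
10: 0x49 (blk 9, set 1) → VC-HIT  vc=[13]
11: 0xa0 (blk 20, set 0) → L1-HIT  vc=[13]
12: 0x4e (blk 9, set 1) → L1-HIT  vc=[13]
13: 0x6c (blk 13, set 1) → VC-HIT  vc=[9]
14: 0x6b (blk 13, set 1) → L1-HIT  vc=[9]
15: 0xa5 (blk 20, set 0) → L1-HIT  vc=[9]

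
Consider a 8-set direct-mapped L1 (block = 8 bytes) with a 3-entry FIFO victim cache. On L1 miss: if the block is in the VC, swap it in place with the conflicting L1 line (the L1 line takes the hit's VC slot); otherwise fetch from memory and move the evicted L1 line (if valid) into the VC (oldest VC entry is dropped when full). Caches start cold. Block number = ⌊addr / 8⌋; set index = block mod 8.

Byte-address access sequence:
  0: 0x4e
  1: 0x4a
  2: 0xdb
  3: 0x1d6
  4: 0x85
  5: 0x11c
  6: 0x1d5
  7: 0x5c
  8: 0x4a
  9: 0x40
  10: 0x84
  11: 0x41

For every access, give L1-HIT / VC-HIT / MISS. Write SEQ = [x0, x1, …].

SEQ = [MISS, L1-HIT, MISS, MISS, MISS, MISS, L1-HIT, MISS, L1-HIT, MISS, VC-HIT, VC-HIT]

#0 0x4e→b9/s1 MISS; vc=[]
#1 0x4a→b9/s1 L1-HIT; vc=[]
#2 0xdb→b27/s3 MISS; vc=[]
#3 0x1d6→b58/s2 MISS; vc=[]
#4 0x85→b16/s0 MISS; vc=[]
#5 0x11c→b35/s3 MISS; vc=[27]
#6 0x1d5→b58/s2 L1-HIT; vc=[27]
#7 0x5c→b11/s3 MISS; vc=[27,35]
#8 0x4a→b9/s1 L1-HIT; vc=[27,35]
#9 0x40→b8/s0 MISS; vc=[27,35,16]
#10 0x84→b16/s0 VC-HIT; vc=[27,35,8]
#11 0x41→b8/s0 VC-HIT; vc=[27,35,16]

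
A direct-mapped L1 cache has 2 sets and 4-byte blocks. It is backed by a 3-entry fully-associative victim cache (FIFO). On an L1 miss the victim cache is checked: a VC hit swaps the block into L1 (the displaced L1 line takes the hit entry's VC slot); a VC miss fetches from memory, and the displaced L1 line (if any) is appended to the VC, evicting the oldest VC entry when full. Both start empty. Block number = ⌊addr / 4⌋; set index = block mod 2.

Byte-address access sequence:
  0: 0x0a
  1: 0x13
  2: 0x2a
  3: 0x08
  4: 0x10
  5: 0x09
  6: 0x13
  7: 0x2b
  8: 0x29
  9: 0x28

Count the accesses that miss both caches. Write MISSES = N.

0: 0xa (blk 2, set 0) → MISS  vc=[]
1: 0x13 (blk 4, set 0) → MISS  vc=[2]
2: 0x2a (blk 10, set 0) → MISS  vc=[2, 4]
3: 0x8 (blk 2, set 0) → VC-HIT  vc=[10, 4]
4: 0x10 (blk 4, set 0) → VC-HIT  vc=[10, 2]
5: 0x9 (blk 2, set 0) → VC-HIT  vc=[10, 4]
6: 0x13 (blk 4, set 0) → VC-HIT  vc=[10, 2]
7: 0x2b (blk 10, set 0) → VC-HIT  vc=[4, 2]
8: 0x29 (blk 10, set 0) → L1-HIT  vc=[4, 2]
9: 0x28 (blk 10, set 0) → L1-HIT  vc=[4, 2]

MISSES = 3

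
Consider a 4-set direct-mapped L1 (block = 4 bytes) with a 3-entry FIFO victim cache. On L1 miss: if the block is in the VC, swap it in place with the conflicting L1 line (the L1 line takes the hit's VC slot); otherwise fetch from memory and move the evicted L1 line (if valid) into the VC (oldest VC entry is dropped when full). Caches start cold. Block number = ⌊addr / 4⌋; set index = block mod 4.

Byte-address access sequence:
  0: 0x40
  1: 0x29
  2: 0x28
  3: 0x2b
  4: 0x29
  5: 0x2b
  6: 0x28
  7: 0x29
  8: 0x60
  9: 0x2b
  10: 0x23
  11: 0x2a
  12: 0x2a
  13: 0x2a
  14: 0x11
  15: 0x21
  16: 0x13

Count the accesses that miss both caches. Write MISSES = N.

0: 0x40 (blk 16, set 0) → MISS  vc=[]
1: 0x29 (blk 10, set 2) → MISS  vc=[]
2: 0x28 (blk 10, set 2) → L1-HIT  vc=[]
3: 0x2b (blk 10, set 2) → L1-HIT  vc=[]
4: 0x29 (blk 10, set 2) → L1-HIT  vc=[]
5: 0x2b (blk 10, set 2) → L1-HIT  vc=[]
6: 0x28 (blk 10, set 2) → L1-HIT  vc=[]
7: 0x29 (blk 10, set 2) → L1-HIT  vc=[]
8: 0x60 (blk 24, set 0) → MISS  vc=[16]
9: 0x2b (blk 10, set 2) → L1-HIT  vc=[16]
10: 0x23 (blk 8, set 0) → MISS  vc=[16, 24]
11: 0x2a (blk 10, set 2) → L1-HIT  vc=[16, 24]
12: 0x2a (blk 10, set 2) → L1-HIT  vc=[16, 24]
13: 0x2a (blk 10, set 2) → L1-HIT  vc=[16, 24]
14: 0x11 (blk 4, set 0) → MISS  vc=[16, 24, 8]
15: 0x21 (blk 8, set 0) → VC-HIT  vc=[16, 24, 4]
16: 0x13 (blk 4, set 0) → VC-HIT  vc=[16, 24, 8]

MISSES = 5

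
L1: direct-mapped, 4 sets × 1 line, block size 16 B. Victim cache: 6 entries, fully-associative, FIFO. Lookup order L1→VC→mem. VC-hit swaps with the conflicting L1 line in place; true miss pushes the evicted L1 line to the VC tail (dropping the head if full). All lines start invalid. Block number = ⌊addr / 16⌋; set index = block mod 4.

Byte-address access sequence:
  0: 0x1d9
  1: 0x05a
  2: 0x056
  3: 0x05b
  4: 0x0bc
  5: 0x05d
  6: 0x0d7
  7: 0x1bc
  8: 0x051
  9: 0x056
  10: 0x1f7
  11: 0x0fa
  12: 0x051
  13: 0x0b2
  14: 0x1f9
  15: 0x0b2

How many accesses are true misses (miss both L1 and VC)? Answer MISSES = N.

MISSES = 7

#0 0x1d9→b29/s1 MISS; vc=[]
#1 0x5a→b5/s1 MISS; vc=[29]
#2 0x56→b5/s1 L1-HIT; vc=[29]
#3 0x5b→b5/s1 L1-HIT; vc=[29]
#4 0xbc→b11/s3 MISS; vc=[29]
#5 0x5d→b5/s1 L1-HIT; vc=[29]
#6 0xd7→b13/s1 MISS; vc=[29,5]
#7 0x1bc→b27/s3 MISS; vc=[29,5,11]
#8 0x51→b5/s1 VC-HIT; vc=[29,13,11]
#9 0x56→b5/s1 L1-HIT; vc=[29,13,11]
#10 0x1f7→b31/s3 MISS; vc=[29,13,11,27]
#11 0xfa→b15/s3 MISS; vc=[29,13,11,27,31]
#12 0x51→b5/s1 L1-HIT; vc=[29,13,11,27,31]
#13 0xb2→b11/s3 VC-HIT; vc=[29,13,15,27,31]
#14 0x1f9→b31/s3 VC-HIT; vc=[29,13,15,27,11]
#15 0xb2→b11/s3 VC-HIT; vc=[29,13,15,27,31]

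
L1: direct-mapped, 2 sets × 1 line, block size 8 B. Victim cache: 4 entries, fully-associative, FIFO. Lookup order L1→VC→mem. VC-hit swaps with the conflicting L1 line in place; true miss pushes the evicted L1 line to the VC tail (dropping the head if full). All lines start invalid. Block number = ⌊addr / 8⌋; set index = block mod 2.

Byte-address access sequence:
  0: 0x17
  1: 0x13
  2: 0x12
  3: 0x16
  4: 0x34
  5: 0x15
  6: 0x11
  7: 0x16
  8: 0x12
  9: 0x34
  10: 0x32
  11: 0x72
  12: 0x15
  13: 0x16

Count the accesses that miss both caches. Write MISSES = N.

MISSES = 3

  [0] addr=0x17 blk=2 s=0: MISS | VC []
  [1] addr=0x13 blk=2 s=0: L1-HIT | VC []
  [2] addr=0x12 blk=2 s=0: L1-HIT | VC []
  [3] addr=0x16 blk=2 s=0: L1-HIT | VC []
  [4] addr=0x34 blk=6 s=0: MISS | VC [2]
  [5] addr=0x15 blk=2 s=0: VC-HIT | VC [6]
  [6] addr=0x11 blk=2 s=0: L1-HIT | VC [6]
  [7] addr=0x16 blk=2 s=0: L1-HIT | VC [6]
  [8] addr=0x12 blk=2 s=0: L1-HIT | VC [6]
  [9] addr=0x34 blk=6 s=0: VC-HIT | VC [2]
  [10] addr=0x32 blk=6 s=0: L1-HIT | VC [2]
  [11] addr=0x72 blk=14 s=0: MISS | VC [2, 6]
  [12] addr=0x15 blk=2 s=0: VC-HIT | VC [14, 6]
  [13] addr=0x16 blk=2 s=0: L1-HIT | VC [14, 6]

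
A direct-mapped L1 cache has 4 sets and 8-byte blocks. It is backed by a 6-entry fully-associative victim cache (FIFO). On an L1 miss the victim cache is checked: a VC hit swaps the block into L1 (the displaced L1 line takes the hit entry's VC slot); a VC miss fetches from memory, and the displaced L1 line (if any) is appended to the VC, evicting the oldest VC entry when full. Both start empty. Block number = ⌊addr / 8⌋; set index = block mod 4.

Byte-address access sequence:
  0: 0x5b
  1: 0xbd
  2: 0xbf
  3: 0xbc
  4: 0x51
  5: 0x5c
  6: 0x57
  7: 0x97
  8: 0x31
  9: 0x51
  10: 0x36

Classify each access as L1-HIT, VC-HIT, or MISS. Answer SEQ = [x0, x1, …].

  [0] addr=0x5b blk=11 s=3: MISS | VC []
  [1] addr=0xbd blk=23 s=3: MISS | VC [11]
  [2] addr=0xbf blk=23 s=3: L1-HIT | VC [11]
  [3] addr=0xbc blk=23 s=3: L1-HIT | VC [11]
  [4] addr=0x51 blk=10 s=2: MISS | VC [11]
  [5] addr=0x5c blk=11 s=3: VC-HIT | VC [23]
  [6] addr=0x57 blk=10 s=2: L1-HIT | VC [23]
  [7] addr=0x97 blk=18 s=2: MISS | VC [23, 10]
  [8] addr=0x31 blk=6 s=2: MISS | VC [23, 10, 18]
  [9] addr=0x51 blk=10 s=2: VC-HIT | VC [23, 6, 18]
  [10] addr=0x36 blk=6 s=2: VC-HIT | VC [23, 10, 18]

SEQ = [MISS, MISS, L1-HIT, L1-HIT, MISS, VC-HIT, L1-HIT, MISS, MISS, VC-HIT, VC-HIT]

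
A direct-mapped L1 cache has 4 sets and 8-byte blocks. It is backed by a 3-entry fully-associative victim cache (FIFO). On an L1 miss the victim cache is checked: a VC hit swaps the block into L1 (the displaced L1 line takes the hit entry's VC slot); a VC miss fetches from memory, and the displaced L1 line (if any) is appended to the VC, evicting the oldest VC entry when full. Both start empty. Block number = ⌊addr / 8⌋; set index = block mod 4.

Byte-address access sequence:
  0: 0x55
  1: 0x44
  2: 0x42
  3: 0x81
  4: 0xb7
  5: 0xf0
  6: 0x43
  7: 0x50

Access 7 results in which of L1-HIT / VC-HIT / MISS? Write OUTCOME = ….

OUTCOME = VC-HIT

  [0] addr=0x55 blk=10 s=2: MISS | VC []
  [1] addr=0x44 blk=8 s=0: MISS | VC []
  [2] addr=0x42 blk=8 s=0: L1-HIT | VC []
  [3] addr=0x81 blk=16 s=0: MISS | VC [8]
  [4] addr=0xb7 blk=22 s=2: MISS | VC [8, 10]
  [5] addr=0xf0 blk=30 s=2: MISS | VC [8, 10, 22]
  [6] addr=0x43 blk=8 s=0: VC-HIT | VC [16, 10, 22]
  [7] addr=0x50 blk=10 s=2: VC-HIT | VC [16, 30, 22]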